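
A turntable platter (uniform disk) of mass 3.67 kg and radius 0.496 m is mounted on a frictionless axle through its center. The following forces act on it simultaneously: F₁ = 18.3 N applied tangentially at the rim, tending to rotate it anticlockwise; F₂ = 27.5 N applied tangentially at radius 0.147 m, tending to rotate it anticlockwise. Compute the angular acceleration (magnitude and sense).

α ≈ 29.1 rad/s², anticlockwise

I = ½MR² = (1/2)(3.67)(0.496)² = 0.4514 kg·m².
Taking anticlockwise as positive: τ₁ = +(18.3)(0.496) = +9.077 N·m; τ₂ = +(27.5)(0.147) = +4.042 N·m.
Net torque τ = 13.12 N·m.
α = τ/I = 13.12/0.4514 = 29.06 rad/s².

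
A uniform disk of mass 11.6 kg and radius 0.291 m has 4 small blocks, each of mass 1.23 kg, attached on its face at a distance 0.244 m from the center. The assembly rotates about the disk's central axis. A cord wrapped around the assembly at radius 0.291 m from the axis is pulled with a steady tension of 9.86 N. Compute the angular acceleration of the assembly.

α ≈ 3.66 rad/s²

I_disk = ½MR² = ½(11.6)(0.291)² = 0.4911 kg·m².
I_blocks = 4·m·r² = 4(1.23)(0.244)² = 0.2929 kg·m².
Total I = 0.7841 kg·m².
τ = F r = (9.86)(0.291) = 2.869 N·m.
α = τ/I = 2.869/0.7841 = 3.659 rad/s².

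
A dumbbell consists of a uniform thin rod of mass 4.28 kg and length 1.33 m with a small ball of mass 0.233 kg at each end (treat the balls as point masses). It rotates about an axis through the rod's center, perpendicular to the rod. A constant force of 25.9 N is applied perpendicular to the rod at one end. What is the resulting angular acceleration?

α ≈ 20.6 rad/s²

I_rod = (1/12)ML² = (1/12)(4.28)(1.33)² = 0.6309 kg·m².
I_balls = 2·m·(L/2)² = 2(0.233)(0.6650)² = 0.2061 kg·m².
Total I = 0.8370 kg·m².
τ = F·(L/2) = (25.9)(0.665) = 17.22 N·m.
α = τ/I = 17.22/0.8370 = 20.58 rad/s².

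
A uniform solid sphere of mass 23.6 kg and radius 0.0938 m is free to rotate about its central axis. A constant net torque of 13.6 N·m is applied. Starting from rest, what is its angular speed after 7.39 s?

ω ≈ 1210 rad/s

I = (2/5)MR² = (2/5)(23.6)(0.0938)² = 0.08306 kg·m².
α = τ/I = 13.6/0.08306 = 163.7 rad/s².
ω = ω₀ + αt = 0 + (163.7)(7.39) = 1210 rad/s.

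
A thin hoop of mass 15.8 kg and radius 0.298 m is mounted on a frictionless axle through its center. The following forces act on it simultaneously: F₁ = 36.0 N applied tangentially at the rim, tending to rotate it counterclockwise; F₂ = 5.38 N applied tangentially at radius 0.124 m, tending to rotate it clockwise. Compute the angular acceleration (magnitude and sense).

α ≈ 7.17 rad/s², counterclockwise

I = MR² = (15.8)(0.298)² = 1.403 kg·m².
Taking counterclockwise as positive: τ₁ = +(36.0)(0.298) = +10.73 N·m; τ₂ = −(5.38)(0.124) = −0.6671 N·m.
Net torque τ = 10.06 N·m.
α = τ/I = 10.06/1.403 = 7.170 rad/s².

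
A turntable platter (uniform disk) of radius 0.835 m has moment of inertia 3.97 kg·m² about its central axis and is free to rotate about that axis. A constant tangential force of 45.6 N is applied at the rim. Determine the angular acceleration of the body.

α ≈ 9.59 rad/s²

τ = F R = (45.6)(0.835) = 38.08 N·m.
From τ = Iα: α = 38.08/3.970 = 9.591 rad/s².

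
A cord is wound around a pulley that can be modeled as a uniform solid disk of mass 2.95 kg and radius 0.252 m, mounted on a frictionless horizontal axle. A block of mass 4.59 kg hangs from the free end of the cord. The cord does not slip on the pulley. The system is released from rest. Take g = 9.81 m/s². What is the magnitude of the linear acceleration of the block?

a ≈ 7.42 m/s²

I = ½MR² = (1/2)(2.95)(0.252)² = 0.09367 kg·m².
Block: mg − T = ma. Pulley: TR = Iα. No-slip: a = αR, so T = (I/R²)a = 1.475·a.
Then mg = (m + 1.475)a, so a = (4.59)(9.81)/(4.59 + 1.475) = 7.424 m/s².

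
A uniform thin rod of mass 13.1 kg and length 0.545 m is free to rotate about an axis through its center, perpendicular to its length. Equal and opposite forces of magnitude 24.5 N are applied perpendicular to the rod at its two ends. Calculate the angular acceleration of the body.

I = (1/12)ML² = (1/12)(13.1)(0.545)² = 0.3243 kg·m².
The couple gives τ = F·(L/2) + F·(L/2) = F L = (24.5)(0.545) = 13.35 N·m.
From τ = Iα: α = 13.35/0.3243 = 41.18 rad/s².

α ≈ 41.2 rad/s²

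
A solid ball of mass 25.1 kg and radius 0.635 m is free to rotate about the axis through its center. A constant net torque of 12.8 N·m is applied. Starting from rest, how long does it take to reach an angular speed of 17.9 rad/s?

t ≈ 5.66 s

I = (2/5)MR² = (2/5)(25.1)(0.635)² = 4.048 kg·m².
α = τ/I = 12.8/4.048 = 3.162 rad/s².
ω = αt ⇒ t = ω/α = 17.9/3.162 = 5.661 s.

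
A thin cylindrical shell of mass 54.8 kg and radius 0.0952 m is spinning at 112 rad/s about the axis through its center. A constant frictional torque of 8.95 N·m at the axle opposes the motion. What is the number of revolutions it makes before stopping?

I = MR² = (54.8)(0.0952)² = 0.4967 kg·m².
The net torque has magnitude 8.95 N·m, opposing ω.
|α| = τ/I = 8.950/0.4967 = 18.02 rad/s² (deceleration).
ω² = ω₀² − 2|α|θ with ω = 0 ⇒ θ = ω₀²/(2|α|) = 348.0 rad = 55.39 rev.

≈ 55.4 revolutions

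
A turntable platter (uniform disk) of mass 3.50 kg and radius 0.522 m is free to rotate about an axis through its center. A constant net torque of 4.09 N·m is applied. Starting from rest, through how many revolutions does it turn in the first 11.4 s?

I = ½MR² = (1/2)(3.50)(0.522)² = 0.4768 kg·m².
α = τ/I = 4.09/0.4768 = 8.577 rad/s².
θ = ½αt² = ½(8.577)(11.4)² = 557.3 rad.
Revolutions = θ/(2π) = 88.70.

≈ 88.7 revolutions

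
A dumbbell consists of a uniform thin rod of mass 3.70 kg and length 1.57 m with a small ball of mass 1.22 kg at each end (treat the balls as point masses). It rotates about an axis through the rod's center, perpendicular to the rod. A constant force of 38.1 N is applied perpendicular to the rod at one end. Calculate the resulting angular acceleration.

α ≈ 13.2 rad/s²

I_rod = (1/12)ML² = (1/12)(3.70)(1.57)² = 0.7600 kg·m².
I_balls = 2·m·(L/2)² = 2(1.22)(0.7850)² = 1.504 kg·m².
Total I = 2.264 kg·m².
τ = F·(L/2) = (38.1)(0.785) = 29.91 N·m.
α = τ/I = 29.91/2.264 = 13.21 rad/s².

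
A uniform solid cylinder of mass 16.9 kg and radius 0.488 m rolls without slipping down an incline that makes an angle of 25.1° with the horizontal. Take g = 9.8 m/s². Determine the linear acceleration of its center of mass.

a ≈ 2.77 m/s²

Translation along the incline: Mg sinθ − f = Ma.
Rotation about the center: fR = Iα with I = ½MR². No-slip gives a = αR, so f = (I/R²)a = (1/2)M a.
Substituting: Mg sinθ = (1 + 0.5000)Ma, so a = g sinθ/(1 + 0.5000) = (9.8) sin 25.1° / 1.500 = 2.771 m/s².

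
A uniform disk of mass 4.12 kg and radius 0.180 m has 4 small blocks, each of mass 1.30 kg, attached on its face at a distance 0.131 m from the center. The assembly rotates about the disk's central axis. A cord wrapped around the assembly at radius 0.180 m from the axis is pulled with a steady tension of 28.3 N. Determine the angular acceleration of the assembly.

I_disk = ½MR² = ½(4.12)(0.180)² = 0.06674 kg·m².
I_blocks = 4·m·r² = 4(1.30)(0.131)² = 0.08924 kg·m².
Total I = 0.1560 kg·m².
τ = F r = (28.3)(0.180) = 5.094 N·m.
α = τ/I = 5.094/0.1560 = 32.66 rad/s².

α ≈ 32.7 rad/s²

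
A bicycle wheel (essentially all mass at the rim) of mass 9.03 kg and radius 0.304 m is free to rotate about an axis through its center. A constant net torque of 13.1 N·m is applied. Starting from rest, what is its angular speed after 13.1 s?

ω ≈ 206 rad/s

I = MR² = (9.03)(0.304)² = 0.8345 kg·m².
α = τ/I = 13.1/0.8345 = 15.70 rad/s².
ω = ω₀ + αt = 0 + (15.70)(13.1) = 205.6 rad/s.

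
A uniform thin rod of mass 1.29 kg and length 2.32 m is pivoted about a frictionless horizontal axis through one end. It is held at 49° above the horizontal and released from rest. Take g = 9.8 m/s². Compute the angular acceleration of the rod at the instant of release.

About the pivot, I = (1/3)ML² = (1/3)(1.29)(2.32)² = 2.314 kg·m².
The weight acts at the center, a distance L/2 = 1.160 m from the pivot; τ = Mg(L/2) cos 49° = 9.621 N·m.
α = τ/I = 9.621/2.314 = 4.157 rad/s².

α ≈ 4.16 rad/s²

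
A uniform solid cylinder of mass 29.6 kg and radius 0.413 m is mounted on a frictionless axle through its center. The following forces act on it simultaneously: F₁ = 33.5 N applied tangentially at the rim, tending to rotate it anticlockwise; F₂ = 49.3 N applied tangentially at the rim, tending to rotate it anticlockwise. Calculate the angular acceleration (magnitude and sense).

I = ½MR² = (1/2)(29.6)(0.413)² = 2.524 kg·m².
Taking anticlockwise as positive: τ₁ = +(33.5)(0.413) = +13.84 N·m; τ₂ = +(49.3)(0.413) = +20.36 N·m.
Net torque τ = 34.20 N·m.
α = τ/I = 34.20/2.524 = 13.55 rad/s².

α ≈ 13.5 rad/s², anticlockwise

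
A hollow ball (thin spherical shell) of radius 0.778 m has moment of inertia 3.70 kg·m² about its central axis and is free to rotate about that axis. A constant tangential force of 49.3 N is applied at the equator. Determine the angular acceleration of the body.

α ≈ 10.4 rad/s²

τ = F R = (49.3)(0.778) = 38.36 N·m.
Newton's second law for rotation, τ = Iα, gives α = τ/I = 38.36/3.700 = 10.37 rad/s².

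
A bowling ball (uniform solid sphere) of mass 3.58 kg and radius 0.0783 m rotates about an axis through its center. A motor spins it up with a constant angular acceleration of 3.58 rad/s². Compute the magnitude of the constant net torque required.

I = (2/5)MR² = (2/5)(3.58)(0.0783)² = 0.008779 kg·m².
τ = Iα = (0.008779)(3.580) = 0.03143 N·m.

τ ≈ 0.0314 N·m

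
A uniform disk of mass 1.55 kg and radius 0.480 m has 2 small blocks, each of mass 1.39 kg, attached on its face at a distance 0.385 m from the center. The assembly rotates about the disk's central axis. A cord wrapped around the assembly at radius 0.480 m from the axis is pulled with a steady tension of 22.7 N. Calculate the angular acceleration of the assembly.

α ≈ 18.4 rad/s²

I_disk = ½MR² = ½(1.55)(0.480)² = 0.1786 kg·m².
I_blocks = 2·m·r² = 2(1.39)(0.385)² = 0.4121 kg·m².
Total I = 0.5906 kg·m².
τ = F r = (22.7)(0.480) = 10.90 N·m.
α = τ/I = 10.90/0.5906 = 18.45 rad/s².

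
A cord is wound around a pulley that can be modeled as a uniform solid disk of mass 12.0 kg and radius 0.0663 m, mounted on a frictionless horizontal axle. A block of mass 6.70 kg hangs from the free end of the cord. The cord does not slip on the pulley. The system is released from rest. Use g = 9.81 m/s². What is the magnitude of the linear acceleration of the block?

I = ½MR² = (1/2)(12.0)(0.0663)² = 0.02637 kg·m².
Block: mg − T = ma. Pulley: TR = Iα. No-slip: a = αR, so T = (I/R²)a = 6.000·a.
Then mg = (m + 6.000)a, so a = (6.70)(9.81)/(6.70 + 6.000) = 5.175 m/s².

a ≈ 5.18 m/s²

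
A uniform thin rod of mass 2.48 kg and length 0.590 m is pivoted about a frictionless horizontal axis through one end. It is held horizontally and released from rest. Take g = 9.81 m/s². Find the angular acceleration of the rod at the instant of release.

About the pivot, I = (1/3)ML² = (1/3)(2.48)(0.590)² = 0.2878 kg·m².
The weight acts at the center, a distance L/2 = 0.2950 m from the pivot; τ = Mg(L/2) = 7.177 N·m.
α = τ/I = 7.177/0.2878 = 24.94 rad/s².
(Equivalently α = (3g/(2L)) = 24.94 rad/s².)

α ≈ 24.9 rad/s²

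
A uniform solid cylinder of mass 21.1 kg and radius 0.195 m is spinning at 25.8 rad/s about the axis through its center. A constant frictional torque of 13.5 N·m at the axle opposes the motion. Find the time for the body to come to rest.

I = ½MR² = (1/2)(21.1)(0.195)² = 0.4012 kg·m².
The net torque has magnitude 13.5 N·m, opposing ω.
|α| = τ/I = 13.50/0.4012 = 33.65 rad/s² (deceleration).
0 = ω₀ − |α|t ⇒ t = ω₀/|α| = 25.8/33.65 = 0.7667 s.

t ≈ 0.767 s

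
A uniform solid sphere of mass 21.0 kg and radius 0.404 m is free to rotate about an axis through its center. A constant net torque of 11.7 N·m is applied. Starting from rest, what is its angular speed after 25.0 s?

I = (2/5)MR² = (2/5)(21.0)(0.404)² = 1.371 kg·m².
α = τ/I = 11.7/1.371 = 8.534 rad/s².
ω = ω₀ + αt = 0 + (8.534)(25.0) = 213.3 rad/s.

ω ≈ 213 rad/s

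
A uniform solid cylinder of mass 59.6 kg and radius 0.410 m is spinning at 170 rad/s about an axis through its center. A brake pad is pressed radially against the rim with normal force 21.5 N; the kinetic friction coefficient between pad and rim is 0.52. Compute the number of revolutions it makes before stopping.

I = ½MR² = (1/2)(59.6)(0.410)² = 5.009 kg·m².
Friction force f = μN = (0.52)(21.5) = 11.18 N at the rim; torque magnitude τ = fR = 4.584 N·m, opposing ω.
|α| = τ/I = 4.584/5.009 = 0.9150 rad/s² (deceleration).
ω² = ω₀² − 2|α|θ with ω = 0 ⇒ θ = ω₀²/(2|α|) = 15790 rad = 2513 rev.

≈ 2510 revolutions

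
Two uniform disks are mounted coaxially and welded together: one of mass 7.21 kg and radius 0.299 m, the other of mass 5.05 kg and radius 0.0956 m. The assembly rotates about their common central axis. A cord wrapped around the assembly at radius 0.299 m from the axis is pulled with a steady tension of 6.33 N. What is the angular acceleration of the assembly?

I = ½M₁R₁² + ½M₂R₂² = ½(7.21)(0.299)² + ½(5.05)(0.0956)² = 0.3454 kg·m².
τ = F r = (6.33)(0.299) = 1.893 N·m.
α = τ/I = 1.893/0.3454 = 5.480 rad/s².

α ≈ 5.48 rad/s²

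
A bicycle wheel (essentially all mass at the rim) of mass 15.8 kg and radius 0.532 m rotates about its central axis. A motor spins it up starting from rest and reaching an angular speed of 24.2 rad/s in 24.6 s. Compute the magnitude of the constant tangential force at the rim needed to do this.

I = MR² = (15.8)(0.532)² = 4.472 kg·m².
α = Δω/Δt = (24.2 − 0)/24.6 = 0.9837 rad/s².
The required torque is τ = Iα = (4.472)(0.9837) = 4.399 N·m.
A tangential force at the rim gives τ = FR, so F = τ/R = 4.399/0.532 = 8.269 N.

F ≈ 8.27 N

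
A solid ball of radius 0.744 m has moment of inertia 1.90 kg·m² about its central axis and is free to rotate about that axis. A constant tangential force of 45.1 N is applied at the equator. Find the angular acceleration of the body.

τ = F R = (45.1)(0.744) = 33.55 N·m.
Newton's second law for rotation, τ = Iα, gives α = τ/I = 33.55/1.900 = 17.66 rad/s².

α ≈ 17.7 rad/s²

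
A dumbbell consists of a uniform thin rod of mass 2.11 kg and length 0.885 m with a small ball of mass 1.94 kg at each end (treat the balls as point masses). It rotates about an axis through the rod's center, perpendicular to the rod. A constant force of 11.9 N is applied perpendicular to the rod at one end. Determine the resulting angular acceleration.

α ≈ 5.87 rad/s²

I_rod = (1/12)ML² = (1/12)(2.11)(0.885)² = 0.1377 kg·m².
I_balls = 2·m·(L/2)² = 2(1.94)(0.4425)² = 0.7597 kg·m².
Total I = 0.8974 kg·m².
τ = F·(L/2) = (11.9)(0.443) = 5.266 N·m.
α = τ/I = 5.266/0.8974 = 5.867 rad/s².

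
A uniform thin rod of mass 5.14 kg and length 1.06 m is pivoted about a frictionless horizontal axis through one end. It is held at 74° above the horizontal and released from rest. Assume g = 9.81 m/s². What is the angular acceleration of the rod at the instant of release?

About the pivot, I = (1/3)ML² = (1/3)(5.14)(1.06)² = 1.925 kg·m².
The weight acts at the center, a distance L/2 = 0.5300 m from the pivot; τ = Mg(L/2) cos 74° = 7.366 N·m.
α = τ/I = 7.366/1.925 = 3.826 rad/s².

α ≈ 3.83 rad/s²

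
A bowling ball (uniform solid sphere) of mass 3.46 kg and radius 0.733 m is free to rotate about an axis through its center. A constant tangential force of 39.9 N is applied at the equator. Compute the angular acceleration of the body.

α ≈ 39.3 rad/s²

I = (2/5)MR² = (2/5)(3.46)(0.733)² = 0.7436 kg·m².
τ = F R = (39.9)(0.733) = 29.25 N·m.
Newton's second law for rotation, τ = Iα, gives α = τ/I = 29.25/0.7436 = 39.33 rad/s².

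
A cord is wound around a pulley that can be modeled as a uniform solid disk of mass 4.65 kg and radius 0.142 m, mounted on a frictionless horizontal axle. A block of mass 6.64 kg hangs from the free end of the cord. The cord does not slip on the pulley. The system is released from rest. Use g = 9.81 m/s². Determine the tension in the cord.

T ≈ 16.9 N

I = ½MR² = (1/2)(4.65)(0.142)² = 0.04688 kg·m².
Block: mg − T = ma. Pulley: TR = Iα. No-slip: a = αR, so T = (I/R²)a = 2.325·a.
Then mg = (m + 2.325)a, so a = (6.64)(9.81)/(6.64 + 2.325) = 7.266 m/s².
T = 2.325·a = 16.89 N.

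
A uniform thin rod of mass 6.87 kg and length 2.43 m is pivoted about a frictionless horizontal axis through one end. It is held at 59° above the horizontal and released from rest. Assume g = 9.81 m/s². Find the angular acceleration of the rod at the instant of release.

About the pivot, I = (1/3)ML² = (1/3)(6.87)(2.43)² = 13.52 kg·m².
The weight acts at the center, a distance L/2 = 1.215 m from the pivot; τ = Mg(L/2) cos 59° = 42.17 N·m.
α = τ/I = 42.17/13.52 = 3.119 rad/s².

α ≈ 3.12 rad/s²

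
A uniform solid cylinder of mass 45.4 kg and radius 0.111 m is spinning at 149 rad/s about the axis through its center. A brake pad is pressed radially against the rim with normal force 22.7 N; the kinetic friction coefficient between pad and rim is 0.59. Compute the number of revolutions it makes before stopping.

≈ 332 revolutions

I = ½MR² = (1/2)(45.4)(0.111)² = 0.2797 kg·m².
Friction force f = μN = (0.59)(22.7) = 13.39 N at the rim; torque magnitude τ = fR = 1.487 N·m, opposing ω.
|α| = τ/I = 1.487/0.2797 = 5.315 rad/s² (deceleration).
ω² = ω₀² − 2|α|θ with ω = 0 ⇒ θ = ω₀²/(2|α|) = 2088 rad = 332.4 rev.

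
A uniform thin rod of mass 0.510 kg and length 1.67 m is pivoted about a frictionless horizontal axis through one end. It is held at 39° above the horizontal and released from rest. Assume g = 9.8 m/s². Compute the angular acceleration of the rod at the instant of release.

α ≈ 6.84 rad/s²

About the pivot, I = (1/3)ML² = (1/3)(0.510)(1.67)² = 0.4741 kg·m².
The weight acts at the center, a distance L/2 = 0.8350 m from the pivot; τ = Mg(L/2) cos 39° = 3.243 N·m.
α = τ/I = 3.243/0.4741 = 6.841 rad/s².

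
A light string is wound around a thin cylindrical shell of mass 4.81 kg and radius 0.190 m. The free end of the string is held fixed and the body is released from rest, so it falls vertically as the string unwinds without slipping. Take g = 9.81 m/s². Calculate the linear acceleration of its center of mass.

Translation: Mg − T = Ma. Rotation about the center: TR = Iα with I = MR².
With a = αR: T = (I/R²)a = M a, so Mg = (1 + 1.000)Ma.
a = g/(1 + 1.000) = 9.81/2.000 = 4.905 m/s².

a ≈ 4.91 m/s²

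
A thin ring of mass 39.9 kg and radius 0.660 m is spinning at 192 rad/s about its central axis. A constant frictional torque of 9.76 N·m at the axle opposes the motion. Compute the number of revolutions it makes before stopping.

I = MR² = (39.9)(0.660)² = 17.38 kg·m².
The net torque has magnitude 9.76 N·m, opposing ω.
|α| = τ/I = 9.760/17.38 = 0.5616 rad/s² (deceleration).
ω² = ω₀² − 2|α|θ with ω = 0 ⇒ θ = ω₀²/(2|α|) = 32820 rad = 5224 rev.

≈ 5220 revolutions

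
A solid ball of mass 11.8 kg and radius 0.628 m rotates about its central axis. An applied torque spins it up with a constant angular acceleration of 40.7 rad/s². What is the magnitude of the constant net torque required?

τ ≈ 75.8 N·m

I = (2/5)MR² = (2/5)(11.8)(0.628)² = 1.861 kg·m².
τ = Iα = (1.861)(40.70) = 75.76 N·m.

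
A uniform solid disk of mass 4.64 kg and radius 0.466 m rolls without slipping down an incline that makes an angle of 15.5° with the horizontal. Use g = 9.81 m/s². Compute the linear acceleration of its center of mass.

Translation along the incline: Mg sinθ − f = Ma.
Rotation about the center: fR = Iα with I = ½MR². No-slip gives a = αR, so f = (I/R²)a = (1/2)M a.
Substituting: Mg sinθ = (1 + 0.5000)Ma, so a = g sinθ/(1 + 0.5000) = (9.81) sin 15.5° / 1.500 = 1.748 m/s².

a ≈ 1.75 m/s²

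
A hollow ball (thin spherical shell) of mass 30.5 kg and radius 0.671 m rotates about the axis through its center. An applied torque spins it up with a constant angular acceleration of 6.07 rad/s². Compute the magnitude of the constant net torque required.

τ ≈ 55.6 N·m

I = (2/3)MR² = (2/3)(30.5)(0.671)² = 9.155 kg·m².
τ = Iα = (9.155)(6.070) = 55.57 N·m.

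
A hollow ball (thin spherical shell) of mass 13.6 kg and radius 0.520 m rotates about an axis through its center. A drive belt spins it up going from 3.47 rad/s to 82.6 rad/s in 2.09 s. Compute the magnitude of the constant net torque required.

I = (2/3)MR² = (2/3)(13.6)(0.520)² = 2.452 kg·m².
α = Δω/Δt = (82.6 − 3.47)/2.09 = 37.86 rad/s².
τ = Iα = (2.452)(37.86) = 92.82 N·m.

τ ≈ 92.8 N·m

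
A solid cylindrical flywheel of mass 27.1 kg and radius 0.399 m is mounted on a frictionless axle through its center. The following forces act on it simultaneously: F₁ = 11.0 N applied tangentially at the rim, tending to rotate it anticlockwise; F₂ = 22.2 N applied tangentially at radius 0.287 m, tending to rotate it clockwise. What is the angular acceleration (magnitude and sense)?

α ≈ 0.919 rad/s², clockwise

I = ½MR² = (1/2)(27.1)(0.399)² = 2.157 kg·m².
Taking anticlockwise as positive: τ₁ = +(11.0)(0.399) = +4.389 N·m; τ₂ = −(22.2)(0.287) = −6.371 N·m.
Net torque τ = -1.982 N·m.
α = τ/I = -1.982/2.157 = -0.9190 rad/s².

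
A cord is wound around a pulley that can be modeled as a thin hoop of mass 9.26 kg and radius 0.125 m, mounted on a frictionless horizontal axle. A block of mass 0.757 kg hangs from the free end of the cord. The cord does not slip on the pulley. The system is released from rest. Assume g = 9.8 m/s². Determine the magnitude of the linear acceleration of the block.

I = MR² = (9.26)(0.125)² = 0.1447 kg·m².
Block: mg − T = ma. Pulley: TR = Iα. No-slip: a = αR, so T = (I/R²)a = 9.260·a.
Then mg = (m + 9.260)a, so a = (0.757)(9.8)/(0.757 + 9.260) = 0.7406 m/s².

a ≈ 0.741 m/s²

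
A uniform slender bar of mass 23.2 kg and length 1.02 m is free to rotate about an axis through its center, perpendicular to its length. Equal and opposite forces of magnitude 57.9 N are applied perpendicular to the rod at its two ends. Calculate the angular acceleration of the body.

I = (1/12)ML² = (1/12)(23.2)(1.02)² = 2.011 kg·m².
The couple gives τ = F·(L/2) + F·(L/2) = F L = (57.9)(1.02) = 59.06 N·m.
Newton's second law for rotation, τ = Iα, gives α = τ/I = 59.06/2.011 = 29.36 rad/s².

α ≈ 29.4 rad/s²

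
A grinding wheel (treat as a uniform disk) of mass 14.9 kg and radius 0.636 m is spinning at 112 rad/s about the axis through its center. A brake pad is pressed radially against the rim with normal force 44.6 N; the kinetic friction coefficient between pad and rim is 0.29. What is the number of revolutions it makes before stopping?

≈ 366 revolutions

I = ½MR² = (1/2)(14.9)(0.636)² = 3.013 kg·m².
Friction force f = μN = (0.29)(44.6) = 12.93 N at the rim; torque magnitude τ = fR = 8.226 N·m, opposing ω.
|α| = τ/I = 8.226/3.013 = 2.730 rad/s² (deceleration).
ω² = ω₀² − 2|α|θ with ω = 0 ⇒ θ = ω₀²/(2|α|) = 2298 rad = 365.7 rev.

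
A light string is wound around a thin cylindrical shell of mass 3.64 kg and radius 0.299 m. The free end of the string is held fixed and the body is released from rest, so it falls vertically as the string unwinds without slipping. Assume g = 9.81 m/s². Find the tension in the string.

Translation: Mg − T = Ma. Rotation about the center: TR = Iα with I = MR².
With a = αR: T = (I/R²)a = M a, so Mg = (1 + 1.000)Ma.
a = g/(1 + 1.000) = 9.81/2.000 = 4.905 m/s².
T = 1.000·M·a = (1.000)(3.64)(4.905) = 17.85 N.

T ≈ 17.9 N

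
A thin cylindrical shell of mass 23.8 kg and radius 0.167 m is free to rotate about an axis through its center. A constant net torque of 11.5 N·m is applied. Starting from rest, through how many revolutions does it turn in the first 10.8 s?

≈ 161 revolutions

I = MR² = (23.8)(0.167)² = 0.6638 kg·m².
α = τ/I = 11.5/0.6638 = 17.33 rad/s².
θ = ½αt² = ½(17.33)(10.8)² = 1010 rad.
Revolutions = θ/(2π) = 160.8.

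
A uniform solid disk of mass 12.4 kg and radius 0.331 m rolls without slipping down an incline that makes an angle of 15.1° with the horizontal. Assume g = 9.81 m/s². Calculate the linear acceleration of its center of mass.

Translation along the incline: Mg sinθ − f = Ma.
Rotation about the center: fR = Iα with I = ½MR². No-slip gives a = αR, so f = (I/R²)a = (1/2)M a.
Substituting: Mg sinθ = (1 + 0.5000)Ma, so a = g sinθ/(1 + 0.5000) = (9.81) sin 15.1° / 1.500 = 1.704 m/s².

a ≈ 1.70 m/s²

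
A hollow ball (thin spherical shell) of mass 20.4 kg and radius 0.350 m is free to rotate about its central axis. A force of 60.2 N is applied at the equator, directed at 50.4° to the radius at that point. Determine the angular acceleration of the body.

α ≈ 9.74 rad/s²

I = (2/3)MR² = (2/3)(20.4)(0.350)² = 1.666 kg·m².
Only the tangential component produces torque: τ = F R sinθ = (60.2)(0.350) sin 50.4° = 16.23 N·m.
Newton's second law for rotation, τ = Iα, gives α = τ/I = 16.23/1.666 = 9.745 rad/s².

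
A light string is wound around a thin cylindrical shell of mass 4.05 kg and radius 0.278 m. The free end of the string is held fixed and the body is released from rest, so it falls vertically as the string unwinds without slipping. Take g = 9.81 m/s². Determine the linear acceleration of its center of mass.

Translation: Mg − T = Ma. Rotation about the center: TR = Iα with I = MR².
With a = αR: T = (I/R²)a = M a, so Mg = (1 + 1.000)Ma.
a = g/(1 + 1.000) = 9.81/2.000 = 4.905 m/s².

a ≈ 4.91 m/s²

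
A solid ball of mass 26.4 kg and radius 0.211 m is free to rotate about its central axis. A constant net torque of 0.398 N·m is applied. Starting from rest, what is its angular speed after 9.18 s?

ω ≈ 7.77 rad/s

I = (2/5)MR² = (2/5)(26.4)(0.211)² = 0.4701 kg·m².
α = τ/I = 0.398/0.4701 = 0.8466 rad/s².
ω = ω₀ + αt = 0 + (0.8466)(9.18) = 7.771 rad/s.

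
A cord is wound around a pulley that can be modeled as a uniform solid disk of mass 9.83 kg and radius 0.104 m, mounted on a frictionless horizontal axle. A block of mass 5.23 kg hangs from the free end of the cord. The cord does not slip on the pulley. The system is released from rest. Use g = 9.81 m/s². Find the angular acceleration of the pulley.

α ≈ 48.6 rad/s²

I = ½MR² = (1/2)(9.83)(0.104)² = 0.05316 kg·m².
Block: mg − T = ma. Pulley: TR = Iα. No-slip: a = αR, so T = (I/R²)a = 4.915·a.
Then mg = (m + 4.915)a, so a = (5.23)(9.81)/(5.23 + 4.915) = 5.057 m/s².
α = a/R = 5.057/0.104 = 48.63 rad/s².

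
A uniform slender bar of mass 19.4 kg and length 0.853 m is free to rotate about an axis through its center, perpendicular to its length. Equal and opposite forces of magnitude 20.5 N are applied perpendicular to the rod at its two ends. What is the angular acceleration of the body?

I = (1/12)ML² = (1/12)(19.4)(0.853)² = 1.176 kg·m².
The couple gives τ = F·(L/2) + F·(L/2) = F L = (20.5)(0.853) = 17.49 N·m.
Newton's second law for rotation, τ = Iα, gives α = τ/I = 17.49/1.176 = 14.87 rad/s².

α ≈ 14.9 rad/s²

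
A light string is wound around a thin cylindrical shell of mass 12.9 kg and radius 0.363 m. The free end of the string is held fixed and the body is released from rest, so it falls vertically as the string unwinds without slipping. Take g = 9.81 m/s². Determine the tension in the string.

T ≈ 63.3 N

Translation: Mg − T = Ma. Rotation about the center: TR = Iα with I = MR².
With a = αR: T = (I/R²)a = M a, so Mg = (1 + 1.000)Ma.
a = g/(1 + 1.000) = 9.81/2.000 = 4.905 m/s².
T = 1.000·M·a = (1.000)(12.9)(4.905) = 63.27 N.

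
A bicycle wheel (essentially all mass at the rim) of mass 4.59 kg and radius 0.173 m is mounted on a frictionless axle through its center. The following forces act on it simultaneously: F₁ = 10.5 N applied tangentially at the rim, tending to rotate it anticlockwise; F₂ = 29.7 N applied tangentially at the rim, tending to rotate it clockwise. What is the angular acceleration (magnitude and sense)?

α ≈ 24.2 rad/s², clockwise

I = MR² = (4.59)(0.173)² = 0.1374 kg·m².
Taking anticlockwise as positive: τ₁ = +(10.5)(0.173) = +1.816 N·m; τ₂ = −(29.7)(0.173) = −5.138 N·m.
Net torque τ = -3.322 N·m.
α = τ/I = -3.322/0.1374 = -24.18 rad/s².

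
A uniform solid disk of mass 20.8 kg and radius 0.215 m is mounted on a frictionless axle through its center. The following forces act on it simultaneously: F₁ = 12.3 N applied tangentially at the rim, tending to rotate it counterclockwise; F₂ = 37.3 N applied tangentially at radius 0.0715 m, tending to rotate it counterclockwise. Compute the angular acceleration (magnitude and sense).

α ≈ 11.0 rad/s², counterclockwise

I = ½MR² = (1/2)(20.8)(0.215)² = 0.4807 kg·m².
Taking counterclockwise as positive: τ₁ = +(12.3)(0.215) = +2.645 N·m; τ₂ = +(37.3)(0.0715) = +2.667 N·m.
Net torque τ = 5.311 N·m.
α = τ/I = 5.311/0.4807 = 11.05 rad/s².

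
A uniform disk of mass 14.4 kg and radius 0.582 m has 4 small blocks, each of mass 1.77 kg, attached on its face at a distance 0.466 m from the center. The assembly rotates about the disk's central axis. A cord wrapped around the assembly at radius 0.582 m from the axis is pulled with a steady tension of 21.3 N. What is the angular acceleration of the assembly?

I_disk = ½MR² = ½(14.4)(0.582)² = 2.439 kg·m².
I_blocks = 4·m·r² = 4(1.77)(0.466)² = 1.537 kg·m².
Total I = 3.976 kg·m².
τ = F r = (21.3)(0.582) = 12.40 N·m.
α = τ/I = 12.40/3.976 = 3.118 rad/s².

α ≈ 3.12 rad/s²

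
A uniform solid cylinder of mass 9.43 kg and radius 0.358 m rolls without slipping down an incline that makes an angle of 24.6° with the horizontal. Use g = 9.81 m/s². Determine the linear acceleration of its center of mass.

a ≈ 2.72 m/s²

Translation along the incline: Mg sinθ − f = Ma.
Rotation about the center: fR = Iα with I = ½MR². No-slip gives a = αR, so f = (I/R²)a = (1/2)M a.
Substituting: Mg sinθ = (1 + 0.5000)Ma, so a = g sinθ/(1 + 0.5000) = (9.81) sin 24.6° / 1.500 = 2.722 m/s².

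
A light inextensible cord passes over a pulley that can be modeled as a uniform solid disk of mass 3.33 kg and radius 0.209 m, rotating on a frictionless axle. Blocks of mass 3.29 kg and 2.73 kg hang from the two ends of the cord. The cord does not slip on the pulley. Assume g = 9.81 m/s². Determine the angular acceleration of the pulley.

I = ½MR² = (1/2)(3.33)(0.209)² = 0.07273 kg·m².
Heavier block: m₁g − T₁ = m₁a. Lighter block: T₂ − m₂g = m₂a.
Pulley: (T₁ − T₂)R = Iα = I(a/R), so T₁ − T₂ = (I/R²)a = (1/2)M_p a = 1.665·a.
Adding the three: (m₁ − m₂)g = (m₁ + m₂ + 1.665)a, so a = (3.29 − 2.73)(9.81)/(3.29 + 2.73 + 1.665) = 0.7148 m/s².
α = a/R = 0.7148/0.209 = 3.420 rad/s².

α ≈ 3.42 rad/s²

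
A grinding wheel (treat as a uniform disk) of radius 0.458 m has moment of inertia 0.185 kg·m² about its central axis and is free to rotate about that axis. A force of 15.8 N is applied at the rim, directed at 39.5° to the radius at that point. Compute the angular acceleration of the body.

α ≈ 24.9 rad/s²

Only the tangential component produces torque: τ = F R sinθ = (15.8)(0.458) sin 39.5° = 4.603 N·m.
Newton's second law for rotation, τ = Iα, gives α = τ/I = 4.603/0.1850 = 24.88 rad/s².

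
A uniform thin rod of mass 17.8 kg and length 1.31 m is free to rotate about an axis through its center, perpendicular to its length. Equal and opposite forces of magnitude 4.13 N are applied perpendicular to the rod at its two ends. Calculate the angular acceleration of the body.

α ≈ 2.13 rad/s²

I = (1/12)ML² = (1/12)(17.8)(1.31)² = 2.546 kg·m².
The couple gives τ = F·(L/2) + F·(L/2) = F L = (4.13)(1.31) = 5.410 N·m.
Newton's second law for rotation, τ = Iα, gives α = τ/I = 5.410/2.546 = 2.125 rad/s².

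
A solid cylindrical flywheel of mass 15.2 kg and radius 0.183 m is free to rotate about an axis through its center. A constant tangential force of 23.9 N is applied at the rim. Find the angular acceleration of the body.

α ≈ 17.2 rad/s²

I = ½MR² = (1/2)(15.2)(0.183)² = 0.2545 kg·m².
τ = F R = (23.9)(0.183) = 4.374 N·m.
From τ = Iα: α = 4.374/0.2545 = 17.18 rad/s².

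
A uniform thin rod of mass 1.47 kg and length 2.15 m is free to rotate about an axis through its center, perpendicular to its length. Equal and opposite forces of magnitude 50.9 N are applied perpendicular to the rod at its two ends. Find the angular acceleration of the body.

I = (1/12)ML² = (1/12)(1.47)(2.15)² = 0.5663 kg·m².
The couple gives τ = F·(L/2) + F·(L/2) = F L = (50.9)(2.15) = 109.4 N·m.
From τ = Iα: α = 109.4/0.5663 = 193.3 rad/s².

α ≈ 193 rad/s²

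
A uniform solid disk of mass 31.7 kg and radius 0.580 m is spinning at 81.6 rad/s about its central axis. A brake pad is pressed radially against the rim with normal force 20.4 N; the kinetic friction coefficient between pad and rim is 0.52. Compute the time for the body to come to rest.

I = ½MR² = (1/2)(31.7)(0.580)² = 5.332 kg·m².
Friction force f = μN = (0.52)(20.4) = 10.61 N at the rim; torque magnitude τ = fR = 6.153 N·m, opposing ω.
|α| = τ/I = 6.153/5.332 = 1.154 rad/s² (deceleration).
0 = ω₀ − |α|t ⇒ t = ω₀/|α| = 81.6/1.154 = 70.72 s.

t ≈ 70.7 s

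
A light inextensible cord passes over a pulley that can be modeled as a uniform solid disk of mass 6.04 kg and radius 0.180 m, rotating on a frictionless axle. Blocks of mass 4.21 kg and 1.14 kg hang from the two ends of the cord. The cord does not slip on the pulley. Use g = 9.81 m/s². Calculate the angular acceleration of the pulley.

α ≈ 20.0 rad/s²

I = ½MR² = (1/2)(6.04)(0.180)² = 0.09785 kg·m².
Heavier block: m₁g − T₁ = m₁a. Lighter block: T₂ − m₂g = m₂a.
Pulley: (T₁ − T₂)R = Iα = I(a/R), so T₁ − T₂ = (I/R²)a = (1/2)M_p a = 3.020·a.
Adding the three: (m₁ − m₂)g = (m₁ + m₂ + 3.020)a, so a = (4.21 − 1.14)(9.81)/(4.21 + 1.14 + 3.020) = 3.598 m/s².
α = a/R = 3.598/0.180 = 19.99 rad/s².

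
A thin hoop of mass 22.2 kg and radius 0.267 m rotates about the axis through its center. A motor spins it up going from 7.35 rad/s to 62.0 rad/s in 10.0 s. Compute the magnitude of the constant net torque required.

I = MR² = (22.2)(0.267)² = 1.583 kg·m².
α = Δω/Δt = (62.0 − 7.35)/10.0 = 5.465 rad/s².
τ = Iα = (1.583)(5.465) = 8.649 N·m.

τ ≈ 8.65 N·m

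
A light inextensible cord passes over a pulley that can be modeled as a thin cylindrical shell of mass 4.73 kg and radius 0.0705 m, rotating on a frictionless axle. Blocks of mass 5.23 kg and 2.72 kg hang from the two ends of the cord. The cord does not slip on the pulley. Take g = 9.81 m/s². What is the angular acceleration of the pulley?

I = MR² = (4.73)(0.0705)² = 0.02351 kg·m².
Heavier block: m₁g − T₁ = m₁a. Lighter block: T₂ − m₂g = m₂a.
Pulley: (T₁ − T₂)R = Iα = I(a/R), so T₁ − T₂ = (I/R²)a = 1·M_p a = 4.730·a.
Adding the three: (m₁ − m₂)g = (m₁ + m₂ + 4.730)a, so a = (5.23 − 2.72)(9.81)/(5.23 + 2.72 + 4.730) = 1.942 m/s².
α = a/R = 1.942/0.0705 = 27.54 rad/s².

α ≈ 27.5 rad/s²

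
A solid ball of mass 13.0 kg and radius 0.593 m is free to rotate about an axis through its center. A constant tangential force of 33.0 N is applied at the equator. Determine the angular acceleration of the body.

I = (2/5)MR² = (2/5)(13.0)(0.593)² = 1.829 kg·m².
τ = F R = (33.0)(0.593) = 19.57 N·m.
From τ = Iα: α = 19.57/1.829 = 10.70 rad/s².

α ≈ 10.7 rad/s²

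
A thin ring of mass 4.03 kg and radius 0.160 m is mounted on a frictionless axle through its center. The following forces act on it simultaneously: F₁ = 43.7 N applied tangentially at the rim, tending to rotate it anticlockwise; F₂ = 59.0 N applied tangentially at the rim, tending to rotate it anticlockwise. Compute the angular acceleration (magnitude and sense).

I = MR² = (4.03)(0.160)² = 0.1032 kg·m².
Taking anticlockwise as positive: τ₁ = +(43.7)(0.160) = +6.992 N·m; τ₂ = +(59.0)(0.160) = +9.440 N·m.
Net torque τ = 16.43 N·m.
α = τ/I = 16.43/0.1032 = 159.3 rad/s².

α ≈ 159 rad/s², anticlockwise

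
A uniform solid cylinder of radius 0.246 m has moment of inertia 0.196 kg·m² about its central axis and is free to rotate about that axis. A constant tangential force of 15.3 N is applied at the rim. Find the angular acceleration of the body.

α ≈ 19.2 rad/s²

τ = F R = (15.3)(0.246) = 3.764 N·m.
From τ = Iα: α = 3.764/0.1960 = 19.20 rad/s².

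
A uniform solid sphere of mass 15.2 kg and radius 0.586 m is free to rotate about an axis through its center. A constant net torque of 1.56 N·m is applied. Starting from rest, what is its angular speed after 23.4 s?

I = (2/5)MR² = (2/5)(15.2)(0.586)² = 2.088 kg·m².
α = τ/I = 1.56/2.088 = 0.7472 rad/s².
ω = ω₀ + αt = 0 + (0.7472)(23.4) = 17.48 rad/s.

ω ≈ 17.5 rad/s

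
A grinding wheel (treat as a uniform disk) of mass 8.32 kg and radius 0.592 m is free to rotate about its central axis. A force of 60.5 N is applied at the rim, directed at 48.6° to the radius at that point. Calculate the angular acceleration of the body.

I = ½MR² = (1/2)(8.32)(0.592)² = 1.458 kg·m².
Only the tangential component produces torque: τ = F R sinθ = (60.5)(0.592) sin 48.6° = 26.87 N·m.
From τ = Iα: α = 26.87/1.458 = 18.43 rad/s².

α ≈ 18.4 rad/s²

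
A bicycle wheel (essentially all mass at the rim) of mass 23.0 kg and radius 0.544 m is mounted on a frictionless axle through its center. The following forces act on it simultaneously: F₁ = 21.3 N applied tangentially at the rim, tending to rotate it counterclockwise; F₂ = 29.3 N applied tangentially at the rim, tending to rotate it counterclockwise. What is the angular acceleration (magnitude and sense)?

α ≈ 4.04 rad/s², counterclockwise

I = MR² = (23.0)(0.544)² = 6.807 kg·m².
Taking counterclockwise as positive: τ₁ = +(21.3)(0.544) = +11.59 N·m; τ₂ = +(29.3)(0.544) = +15.94 N·m.
Net torque τ = 27.53 N·m.
α = τ/I = 27.53/6.807 = 4.044 rad/s².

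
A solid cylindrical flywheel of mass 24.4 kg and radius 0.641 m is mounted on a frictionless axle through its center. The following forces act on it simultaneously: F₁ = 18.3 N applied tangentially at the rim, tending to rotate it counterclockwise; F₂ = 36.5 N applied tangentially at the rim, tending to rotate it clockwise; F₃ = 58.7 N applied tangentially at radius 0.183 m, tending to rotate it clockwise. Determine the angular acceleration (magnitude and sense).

I = ½MR² = (1/2)(24.4)(0.641)² = 5.013 kg·m².
Taking counterclockwise as positive: τ₁ = +(18.3)(0.641) = +11.73 N·m; τ₂ = −(36.5)(0.641) = −23.40 N·m; τ₃ = −(58.7)(0.183) = −10.74 N·m.
Net torque τ = -22.41 N·m.
α = τ/I = -22.41/5.013 = -4.470 rad/s².

α ≈ 4.47 rad/s², clockwise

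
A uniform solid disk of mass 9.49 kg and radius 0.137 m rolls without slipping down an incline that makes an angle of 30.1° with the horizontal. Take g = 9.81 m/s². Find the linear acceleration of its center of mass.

Translation along the incline: Mg sinθ − f = Ma.
Rotation about the center: fR = Iα with I = ½MR². No-slip gives a = αR, so f = (I/R²)a = (1/2)M a.
Substituting: Mg sinθ = (1 + 0.5000)Ma, so a = g sinθ/(1 + 0.5000) = (9.81) sin 30.1° / 1.500 = 3.280 m/s².

a ≈ 3.28 m/s²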